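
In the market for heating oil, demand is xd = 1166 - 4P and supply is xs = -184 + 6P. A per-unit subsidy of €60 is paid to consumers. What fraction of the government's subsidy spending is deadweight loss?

Pre-subsidy: 1166 - 4P = -184 + 6P gives P* = 135, x* = 626.
With the rebate, buyers effectively pay Pb = Ps − 60, where Ps is the price sellers receive.
Demand in terms of Ps becomes xd = 1166 − 4(Ps − 60) = 1406 - 4Ps. Setting this equal to supply: 1406 - 4Ps = -184 + 6Ps, so Ps = 159.
Buyers pay Pb = 159 − 60 = 99; x' = -184 + 6·159 = 770.
ΔCS = ½(626 + 770)(135 − 99) = 25128; ΔPS = ½(626 + 770)(159 − 135) = 16752.
Government spending = 60 × 770 = 46200.
DWL = ½ × 60 × (770 − 626) = 4320; fraction = 4320 / 46200 = 36/385.

DWL / government spending = 36/385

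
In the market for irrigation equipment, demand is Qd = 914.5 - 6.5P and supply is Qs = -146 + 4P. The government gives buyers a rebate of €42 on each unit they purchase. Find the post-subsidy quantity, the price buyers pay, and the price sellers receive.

Q' = 362; buyers pay €85; sellers receive €127

Pre-subsidy: 914.5 - 6.5P = -146 + 4P gives P* = 101, Q* = 258.
With the rebate, buyers effectively pay Pb = Ps − 42, where Ps is the price sellers receive.
Demand in terms of Ps becomes Qd = 914.5 − 6.5(Ps − 42) = 1187.5 - 6.5Ps. Setting this equal to supply: 1187.5 - 6.5Ps = -146 + 4Ps, so Ps = 127.
Buyers pay Pb = 127 − 42 = 85; Q' = -146 + 4·127 = 362.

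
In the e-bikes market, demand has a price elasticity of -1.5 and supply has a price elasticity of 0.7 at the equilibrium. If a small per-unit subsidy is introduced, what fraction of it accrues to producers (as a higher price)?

For a small subsidy around the equilibrium, the benefit split depends on the relative slopes, which at a point are proportional to the elasticities.
Buyer share = εs/(εs + |εd|) = 0.7/(0.7 + 1.5) = 7/22; seller share = |εd|/(εs + |εd|) = 15/22.
So producers capture 15/22 of the subsidy.

Producer share = 15/22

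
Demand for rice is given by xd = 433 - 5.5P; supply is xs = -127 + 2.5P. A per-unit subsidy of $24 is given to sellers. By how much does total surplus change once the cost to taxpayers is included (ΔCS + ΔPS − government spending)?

Net change in total surplus = -$495

Pre-subsidy: 433 - 5.5P = -127 + 2.5P gives P* = 70, x* = 48.
With the subsidy, sellers receive Ps = Pb + 24 for each unit, where Pb is the price buyers pay.
Supply in terms of Pb becomes xs = -127 + 2.5(Pb + 24) = -67 + 2.5Pb. Setting this equal to demand: 433 - 5.5Pb = -67 + 2.5Pb, so Pb = 62.5.
Sellers receive Ps = 62.5 + 24 = 86.5; x' = 433 − 5.5·62.5 = 89.25.
ΔCS = ½(48 + 89.25)(70 − 62.5) = 514.6875; ΔPS = ½(48 + 89.25)(86.5 − 70) = 1132.3125.
Government spending = 24 × 89.25 = 2142.
Net change = 514.6875 + 1132.3125 − 2142 = -495. The loss equals the DWL triangle ½·24·41.25.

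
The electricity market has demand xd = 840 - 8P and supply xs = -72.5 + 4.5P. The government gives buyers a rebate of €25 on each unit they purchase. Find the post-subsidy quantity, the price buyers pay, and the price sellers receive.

Pre-subsidy: 840 - 8P = -72.5 + 4.5P gives P* = 73, x* = 256.
With the rebate, buyers effectively pay Pb = Ps − 25, where Ps is the price sellers receive.
Demand in terms of Ps becomes xd = 840 − 8(Ps − 25) = 1040 - 8Ps. Setting this equal to supply: 1040 - 8Ps = -72.5 + 4.5Ps, so Ps = 89.
Buyers pay Pb = 89 − 25 = 64; x' = -72.5 + 4.5·89 = 328.

x' = 328; buyers pay €64; sellers receive €89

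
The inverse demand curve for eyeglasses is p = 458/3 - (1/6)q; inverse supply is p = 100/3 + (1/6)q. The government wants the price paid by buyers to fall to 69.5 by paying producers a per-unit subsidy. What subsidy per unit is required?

At a buyer price of 69.5, quantity demanded is 916 − 6·69.5 = 499.
Sellers supply 499 only when they receive ps = 100/3 + (1/6)·499 = 116.5.
s = ps − pb = 116.5 − 69.5 = 47.

Required subsidy s = 47 per unit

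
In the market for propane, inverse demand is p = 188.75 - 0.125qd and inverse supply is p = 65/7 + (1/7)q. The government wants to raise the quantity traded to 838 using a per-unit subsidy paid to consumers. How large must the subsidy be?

At q = 838, from the demand curve buyers pay pb = 188.75 − 0.125·838 = 84; from the supply curve sellers need ps = 65/7 + (1/7)·838 = 129.
The subsidy must fill the gap: s = ps − pb = 129 − 84 = 45.

Required subsidy s = 45 per unit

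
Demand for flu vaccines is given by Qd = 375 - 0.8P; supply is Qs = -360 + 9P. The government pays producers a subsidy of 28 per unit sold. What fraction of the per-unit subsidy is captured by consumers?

Consumer share = 45/49

Pre-subsidy: 375 - 0.8P = -360 + 9P gives P* = 75, Q* = 315.
With the subsidy, sellers receive Ps = Pb + 28 for each unit, where Pb is the price buyers pay.
Supply in terms of Pb becomes Qs = -360 + 9(Pb + 28) = -108 + 9Pb. Setting this equal to demand: 375 - 0.8Pb = -108 + 9Pb, so Pb = 345/7.
Sellers receive Ps = 345/7 + 28 = 541/7; Q' = 375 − 0.8·(345/7) = 2349/7.
Buyers' price falls by P* − Pb = 75 − 345/7 = 180/7; sellers' price rises by Ps − P* = 541/7 − 75 = 16/7.
So consumers capture (180/7)/28 = 45/49 of each unit of subsidy.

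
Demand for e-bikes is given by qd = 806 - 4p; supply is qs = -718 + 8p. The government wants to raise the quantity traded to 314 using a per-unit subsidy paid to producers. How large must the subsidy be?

Required subsidy s = 6 per unit

At q = 314, invert demand for the buyer price: pb = (806 − 314)/4 = 123; invert supply for the seller price: ps = (314 − (-718))/8 = 129.
The subsidy must fill the gap: s = ps − pb = 129 − 123 = 6.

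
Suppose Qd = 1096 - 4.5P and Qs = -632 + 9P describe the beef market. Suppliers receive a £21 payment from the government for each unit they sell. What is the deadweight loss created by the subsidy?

Pre-subsidy: 1096 - 4.5P = -632 + 9P gives P* = 128, Q* = 520.
With the subsidy, sellers receive Ps = Pb + 21 for each unit, where Pb is the price buyers pay.
Supply in terms of Pb becomes Qs = -632 + 9(Pb + 21) = -443 + 9Pb. Setting this equal to demand: 1096 - 4.5Pb = -443 + 9Pb, so Pb = 114.
Sellers receive Ps = 114 + 21 = 135; Q' = 1096 − 4.5·114 = 583.
The subsidy expands output by 583 − 520 = 63 past the efficient level; on those units the gap between marginal cost and willingness to pay runs from 0 up to 21.
DWL = ½ × 21 × 63 = 661.5.

Deadweight loss = £661.5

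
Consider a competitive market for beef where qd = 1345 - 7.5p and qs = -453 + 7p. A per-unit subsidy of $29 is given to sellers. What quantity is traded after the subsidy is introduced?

Pre-subsidy: 1345 - 7.5p = -453 + 7p gives p* = 124, q* = 415.
With the subsidy, sellers receive ps = pb + 29 for each unit, where pb is the price buyers pay.
Supply in terms of pb becomes qs = -453 + 7(pb + 29) = -250 + 7pb. Setting this equal to demand: 1345 - 7.5pb = -250 + 7pb, so pb = 110.
Sellers receive ps = 110 + 29 = 139; q' = 1345 − 7.5·110 = 520.

q' = 520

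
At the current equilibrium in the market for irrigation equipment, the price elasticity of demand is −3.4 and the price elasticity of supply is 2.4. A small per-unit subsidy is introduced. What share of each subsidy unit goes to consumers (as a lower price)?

Consumer share = 12/29

For a small subsidy around the equilibrium, the benefit split depends on the relative slopes, which at a point are proportional to the elasticities.
Buyer share = εs/(εs + |εd|) = 2.4/(2.4 + 3.4) = 12/29; seller share = |εd|/(εs + |εd|) = 17/29.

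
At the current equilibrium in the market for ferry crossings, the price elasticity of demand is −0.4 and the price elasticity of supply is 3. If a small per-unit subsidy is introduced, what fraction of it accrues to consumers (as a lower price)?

Consumer share = 15/17

For a small subsidy around the equilibrium, the benefit split depends on the relative slopes, which at a point are proportional to the elasticities.
Buyer share = εs/(εs + |εd|) = 3/(3 + 0.4) = 15/17; seller share = |εd|/(εs + |εd|) = 2/17.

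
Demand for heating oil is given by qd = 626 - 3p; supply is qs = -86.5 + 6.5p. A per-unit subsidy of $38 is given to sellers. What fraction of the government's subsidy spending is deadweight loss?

Pre-subsidy: 626 - 3p = -86.5 + 6.5p gives p* = 75, q* = 401.
With the subsidy, sellers receive ps = pb + 38 for each unit, where pb is the price buyers pay.
Supply in terms of pb becomes qs = -86.5 + 6.5(pb + 38) = 160.5 + 6.5pb. Setting this equal to demand: 626 - 3pb = 160.5 + 6.5pb, so pb = 49.
Sellers receive ps = 49 + 38 = 87; q' = 626 − 3·49 = 479.
ΔCS = ½(401 + 479)(75 − 49) = 11440; ΔPS = ½(401 + 479)(87 − 75) = 5280.
Government spending = 38 × 479 = 18202.
DWL = ½ × 38 × (479 − 401) = 1482; fraction = 1482 / 18202 = 39/479.

DWL / government spending = 39/479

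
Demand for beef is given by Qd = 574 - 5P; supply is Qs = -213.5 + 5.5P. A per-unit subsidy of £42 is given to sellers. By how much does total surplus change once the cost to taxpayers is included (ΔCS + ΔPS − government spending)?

Pre-subsidy: 574 - 5P = -213.5 + 5.5P gives P* = 75, Q* = 199.
With the subsidy, sellers receive Ps = Pb + 42 for each unit, where Pb is the price buyers pay.
Supply in terms of Pb becomes Qs = -213.5 + 5.5(Pb + 42) = 17.5 + 5.5Pb. Setting this equal to demand: 574 - 5Pb = 17.5 + 5.5Pb, so Pb = 53.
Sellers receive Ps = 53 + 42 = 95; Q' = 574 − 5·53 = 309.
ΔCS = ½(199 + 309)(75 − 53) = 5588; ΔPS = ½(199 + 309)(95 − 75) = 5080.
Government spending = 42 × 309 = 12978.
Net change = 5588 + 5080 − 12978 = -2310. The loss equals the DWL triangle ½·42·110.

Net change in total surplus = -£2310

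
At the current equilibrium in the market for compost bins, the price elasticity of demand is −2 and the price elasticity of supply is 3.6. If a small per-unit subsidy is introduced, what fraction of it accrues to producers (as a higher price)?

Producer share = 5/14

For a small subsidy around the equilibrium, the benefit split depends on the relative slopes, which at a point are proportional to the elasticities.
Buyer share = εs/(εs + |εd|) = 3.6/(3.6 + 2) = 9/14; seller share = |εd|/(εs + |εd|) = 5/14.
So producers capture 5/14 of the subsidy.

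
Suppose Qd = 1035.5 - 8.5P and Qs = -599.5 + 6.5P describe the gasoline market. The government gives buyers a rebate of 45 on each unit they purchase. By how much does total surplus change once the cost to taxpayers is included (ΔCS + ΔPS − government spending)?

Pre-subsidy: 1035.5 - 8.5P = -599.5 + 6.5P gives P* = 109, Q* = 109.
With the rebate, buyers effectively pay Pb = Ps − 45, where Ps is the price sellers receive.
Demand in terms of Ps becomes Qd = 1035.5 − 8.5(Ps − 45) = 1418 - 8.5Ps. Setting this equal to supply: 1418 - 8.5Ps = -599.5 + 6.5Ps, so Ps = 134.5.
Buyers pay Pb = 134.5 − 45 = 89.5; Q' = -599.5 + 6.5·134.5 = 274.75.
ΔCS = ½(109 + 274.75)(109 − 89.5) = 3741.5625; ΔPS = ½(109 + 274.75)(134.5 − 109) = 4892.8125.
Government spending = 45 × 274.75 = 12363.75.
Net change = 3741.5625 + 4892.8125 − 12363.75 = -3729.375. The loss equals the DWL triangle ½·45·165.75.

Net change in total surplus = -3729.375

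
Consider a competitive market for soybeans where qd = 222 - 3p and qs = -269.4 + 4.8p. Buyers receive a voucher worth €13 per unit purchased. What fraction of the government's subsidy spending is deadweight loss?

DWL / government spending = 4/19

Pre-subsidy: 222 - 3p = -269.4 + 4.8p gives p* = 63, q* = 33.
With the rebate, buyers effectively pay pb = ps − 13, where ps is the price sellers receive.
Demand in terms of ps becomes qd = 222 − 3(ps − 13) = 261 - 3ps. Setting this equal to supply: 261 - 3ps = -269.4 + 4.8ps, so ps = 68.
Buyers pay pb = 68 − 13 = 55; q' = -269.4 + 4.8·68 = 57.
ΔCS = ½(33 + 57)(63 − 55) = 360; ΔPS = ½(33 + 57)(68 − 63) = 225.
Government spending = 13 × 57 = 741.
DWL = ½ × 13 × (57 − 33) = 156; fraction = 156 / 741 = 4/19.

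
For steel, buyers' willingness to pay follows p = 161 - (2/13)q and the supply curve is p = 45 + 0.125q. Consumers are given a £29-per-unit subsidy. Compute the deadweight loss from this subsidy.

Pre-subsidy: 161 - (2/13)q = 45 + 0.125q gives q* = 416 and p* = 97.
With the rebate, buyers effectively pay pb = ps − 29, where ps is the price sellers receive.
On the curves, pb = 161 - (2/13)q and ps = 45 + 0.125q; the wedge ps − pb = 29 gives 45 + 0.125q − (161 - (2/13)q) = 29, so q' = 520.
Then pb = 161 − (2/13)·520 = 81 and ps = 45 + 0.125·520 = 110.
The subsidy expands output by 520 − 416 = 104 past the efficient level; on those units the gap between marginal cost and willingness to pay runs from 0 up to 29.
DWL = ½ × 29 × 104 = 1508.

Deadweight loss = £1508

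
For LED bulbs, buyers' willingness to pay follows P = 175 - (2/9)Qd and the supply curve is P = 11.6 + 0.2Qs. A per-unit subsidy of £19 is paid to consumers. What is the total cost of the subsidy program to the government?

Pre-subsidy: 175 - (2/9)Q = 11.6 + 0.2Q gives Q* = 387 and P* = 89.
With the rebate, buyers effectively pay Pb = Ps − 19, where Ps is the price sellers receive.
On the curves, Pb = 175 - (2/9)Q and Ps = 11.6 + 0.2Q; the wedge Ps − Pb = 19 gives 11.6 + 0.2Q − (175 - (2/9)Q) = 19, so Q' = 432.
Then Pb = 175 − (2/9)·432 = 79 and Ps = 11.6 + 0.2·432 = 98.
Government outlay = subsidy × quantity = 19 × 432 = 8208.

Government cost = £8208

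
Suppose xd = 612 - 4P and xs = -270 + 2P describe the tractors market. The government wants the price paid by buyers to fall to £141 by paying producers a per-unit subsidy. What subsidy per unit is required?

Required subsidy s = £18 per unit

At a buyer price of 141, quantity demanded is 612 − 4·141 = 48.
Sellers supply 48 only when they receive Ps with -270 + 2·Ps = 48, i.e. Ps = 159.
s = Ps − Pb = 159 − 141 = 18.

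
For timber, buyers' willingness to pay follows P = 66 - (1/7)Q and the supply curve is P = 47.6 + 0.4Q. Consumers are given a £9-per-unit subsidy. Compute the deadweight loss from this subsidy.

Deadweight loss = 2835/38

Pre-subsidy: 66 - (1/7)Q = 47.6 + 0.4Q gives Q* = 644/19 and P* = 1162/19.
With the rebate, buyers effectively pay Pb = Ps − 9, where Ps is the price sellers receive.
On the curves, Pb = 66 - (1/7)Q and Ps = 47.6 + 0.4Q; the wedge Ps − Pb = 9 gives 47.6 + 0.4Q − (66 - (1/7)Q) = 9, so Q' = 959/19.
Then Pb = 66 − (1/7)·(959/19) = 1117/19 and Ps = 47.6 + 0.4·(959/19) = 1288/19.
The subsidy expands output by 959/19 − 644/19 = 315/19 past the efficient level; on those units the gap between marginal cost and willingness to pay runs from 0 up to 9.
DWL = ½ × 9 × 315/19 = 2835/38.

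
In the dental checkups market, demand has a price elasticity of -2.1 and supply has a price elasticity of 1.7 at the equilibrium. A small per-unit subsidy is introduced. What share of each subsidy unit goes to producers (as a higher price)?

Producer share = 21/38

For a small subsidy around the equilibrium, the benefit split depends on the relative slopes, which at a point are proportional to the elasticities.
Buyer share = εs/(εs + |εd|) = 1.7/(1.7 + 2.1) = 17/38; seller share = |εd|/(εs + |εd|) = 21/38.
So producers capture 21/38 of the subsidy.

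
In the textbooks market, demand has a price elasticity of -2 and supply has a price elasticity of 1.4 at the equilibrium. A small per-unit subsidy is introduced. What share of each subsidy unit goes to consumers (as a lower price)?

For a small subsidy around the equilibrium, the benefit split depends on the relative slopes, which at a point are proportional to the elasticities.
Buyer share = εs/(εs + |εd|) = 1.4/(1.4 + 2) = 7/17; seller share = |εd|/(εs + |εd|) = 10/17.

Consumer share = 7/17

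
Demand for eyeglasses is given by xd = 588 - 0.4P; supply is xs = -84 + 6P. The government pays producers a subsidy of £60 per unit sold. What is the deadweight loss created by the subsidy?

Pre-subsidy: 588 - 0.4P = -84 + 6P gives P* = 105, x* = 546.
With the subsidy, sellers receive Ps = Pb + 60 for each unit, where Pb is the price buyers pay.
Supply in terms of Pb becomes xs = -84 + 6(Pb + 60) = 276 + 6Pb. Setting this equal to demand: 588 - 0.4Pb = 276 + 6Pb, so Pb = 48.75.
Sellers receive Ps = 48.75 + 60 = 108.75; x' = 588 − 0.4·48.75 = 568.5.
The subsidy expands output by 568.5 − 546 = 22.5 past the efficient level; on those units the gap between marginal cost and willingness to pay runs from 0 up to 60.
DWL = ½ × 60 × 22.5 = 675.

Deadweight loss = £675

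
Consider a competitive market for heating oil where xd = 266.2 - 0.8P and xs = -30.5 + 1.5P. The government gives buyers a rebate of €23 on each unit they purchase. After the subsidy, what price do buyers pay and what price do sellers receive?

Pre-subsidy: 266.2 - 0.8P = -30.5 + 1.5P gives P* = 129, x* = 163.
With the rebate, buyers effectively pay Pb = Ps − 23, where Ps is the price sellers receive.
Demand in terms of Ps becomes xd = 266.2 − 0.8(Ps − 23) = 284.6 - 0.8Ps. Setting this equal to supply: 284.6 - 0.8Ps = -30.5 + 1.5Ps, so Ps = 137.
Buyers pay Pb = 137 − 23 = 114; x' = -30.5 + 1.5·137 = 175.

Buyers pay €114; sellers receive €137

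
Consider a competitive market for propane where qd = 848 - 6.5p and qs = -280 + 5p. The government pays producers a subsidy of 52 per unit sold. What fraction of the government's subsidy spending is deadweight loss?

Pre-subsidy: 848 - 6.5p = -280 + 5p gives p* = 2256/23, q* = 4840/23.
With the subsidy, sellers receive ps = pb + 52 for each unit, where pb is the price buyers pay.
Supply in terms of pb becomes qs = -280 + 5(pb + 52) = -20 + 5pb. Setting this equal to demand: 848 - 6.5pb = -20 + 5pb, so pb = 1736/23.
Sellers receive ps = 1736/23 + 52 = 2932/23; q' = 848 − 6.5·(1736/23) = 8220/23.
ΔCS = ½(4840/23 + 8220/23)(2256/23 − 1736/23) = 3395600/529; ΔPS = ½(4840/23 + 8220/23)(2932/23 − 2256/23) = 4414280/529.
Government spending = 52 × 8220/23 = 427440/23.
DWL = ½ × 52 × (8220/23 − 4840/23) = 87880/23; fraction = (87880/23) / (427440/23) = 169/822.

DWL / government spending = 169/822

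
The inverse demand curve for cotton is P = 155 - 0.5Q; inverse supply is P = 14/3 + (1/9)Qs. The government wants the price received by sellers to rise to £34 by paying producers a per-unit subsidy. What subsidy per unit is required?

At a seller price of 34, quantity supplied is -42 + 9·34 = 264.
Buyers absorb 264 only when they pay Pb = 155 − 0.5·264 = 23.
s = Ps − Pb = 34 − 23 = 11.

Required subsidy s = £11 per unit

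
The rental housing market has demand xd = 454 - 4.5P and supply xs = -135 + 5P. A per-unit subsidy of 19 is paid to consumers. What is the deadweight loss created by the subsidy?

Pre-subsidy: 454 - 4.5P = -135 + 5P gives P* = 62, x* = 175.
With the rebate, buyers effectively pay Pb = Ps − 19, where Ps is the price sellers receive.
Demand in terms of Ps becomes xd = 454 − 4.5(Ps − 19) = 539.5 - 4.5Ps. Setting this equal to supply: 539.5 - 4.5Ps = -135 + 5Ps, so Ps = 71.
Buyers pay Pb = 71 − 19 = 52; x' = -135 + 5·71 = 220.
The subsidy expands output by 220 − 175 = 45 past the efficient level; on those units the gap between marginal cost and willingness to pay runs from 0 up to 19.
DWL = ½ × 19 × 45 = 427.5.

Deadweight loss = 427.5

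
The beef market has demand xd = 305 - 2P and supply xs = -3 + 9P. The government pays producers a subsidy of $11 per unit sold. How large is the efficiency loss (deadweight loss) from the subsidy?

Pre-subsidy: 305 - 2P = -3 + 9P gives P* = 28, x* = 249.
With the subsidy, sellers receive Ps = Pb + 11 for each unit, where Pb is the price buyers pay.
Supply in terms of Pb becomes xs = -3 + 9(Pb + 11) = 96 + 9Pb. Setting this equal to demand: 305 - 2Pb = 96 + 9Pb, so Pb = 19.
Sellers receive Ps = 19 + 11 = 30; x' = 305 − 2·19 = 267.
The subsidy expands output by 267 − 249 = 18 past the efficient level; on those units the gap between marginal cost and willingness to pay runs from 0 up to 11.
DWL = ½ × 11 × 18 = 99.

Deadweight loss = $99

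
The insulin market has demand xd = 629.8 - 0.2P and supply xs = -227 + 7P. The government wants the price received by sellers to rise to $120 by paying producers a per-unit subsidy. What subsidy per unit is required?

Required subsidy s = $36 per unit

At a seller price of 120, quantity supplied is -227 + 7·120 = 613.
Buyers absorb 613 only when they pay Pb with 629.8 − 0.2·Pb = 613, i.e. Pb = 84.
s = Ps − Pb = 120 − 84 = 36.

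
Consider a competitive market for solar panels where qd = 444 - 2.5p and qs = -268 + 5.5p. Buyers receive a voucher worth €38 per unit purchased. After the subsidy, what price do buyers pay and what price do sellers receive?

Pre-subsidy: 444 - 2.5p = -268 + 5.5p gives p* = 89, q* = 221.5.
With the rebate, buyers effectively pay pb = ps − 38, where ps is the price sellers receive.
Demand in terms of ps becomes qd = 444 − 2.5(ps − 38) = 539 - 2.5ps. Setting this equal to supply: 539 - 2.5ps = -268 + 5.5ps, so ps = 100.875.
Buyers pay pb = 100.875 − 38 = 62.875; q' = -268 + 5.5·100.875 = 286.8125.

Buyers pay €62.875; sellers receive €100.875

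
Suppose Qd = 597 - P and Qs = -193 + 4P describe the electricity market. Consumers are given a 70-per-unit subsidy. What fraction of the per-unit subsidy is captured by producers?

Pre-subsidy: 597 - P = -193 + 4P gives P* = 158, Q* = 439.
With the rebate, buyers effectively pay Pb = Ps − 70, where Ps is the price sellers receive.
Demand in terms of Ps becomes Qd = 597 − 1(Ps − 70) = 667 - Ps. Setting this equal to supply: 667 - Ps = -193 + 4Ps, so Ps = 172.
Buyers pay Pb = 172 − 70 = 102; Q' = -193 + 4·172 = 495.
Buyers' price falls by P* − Pb = 158 − 102 = 56; sellers' price rises by Ps − P* = 172 − 158 = 14.
So producers capture 14/70 = 0.2 of each unit of subsidy.

Producer share = 0.2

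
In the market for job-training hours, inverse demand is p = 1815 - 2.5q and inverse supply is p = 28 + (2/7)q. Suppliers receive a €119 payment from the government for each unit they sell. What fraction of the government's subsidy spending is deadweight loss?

DWL / government spending = 119/3812

Pre-subsidy: 1815 - 2.5q = 28 + (2/7)q gives q* = 25018/39 and p* = 8240/39.
With the subsidy, sellers receive ps = pb + 119 for each unit, where pb is the price buyers pay.
On the curves, pb = 1815 - 2.5q and ps = 28 + (2/7)q; the wedge ps − pb = 119 gives 28 + (2/7)q − (1815 - 2.5q) = 119, so q' = 26684/39.
Then pb = 1815 − 2.5·(26684/39) = 4075/39 and ps = 28 + (2/7)·(26684/39) = 8716/39.
ΔCS = ½(25018/39 + 26684/39)(8240/39 − 4075/39) = 35889805/507; ΔPS = ½(25018/39 + 26684/39)(8716/39 − 8240/39) = 4101692/507.
Government spending = 119 × 26684/39 = 3175396/39.
DWL = ½ × 119 × (26684/39 − 25018/39) = 99127/39; fraction = (99127/39) / (3175396/39) = 119/3812.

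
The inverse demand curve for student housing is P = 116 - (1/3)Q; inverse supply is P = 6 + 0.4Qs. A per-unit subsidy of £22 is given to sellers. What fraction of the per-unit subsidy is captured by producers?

Producer share = 6/11

Pre-subsidy: 116 - (1/3)Q = 6 + 0.4Q gives Q* = 150 and P* = 66.
With the subsidy, sellers receive Ps = Pb + 22 for each unit, where Pb is the price buyers pay.
On the curves, Pb = 116 - (1/3)Q and Ps = 6 + 0.4Q; the wedge Ps − Pb = 22 gives 6 + 0.4Q − (116 - (1/3)Q) = 22, so Q' = 180.
Then Pb = 116 − (1/3)·180 = 56 and Ps = 6 + 0.4·180 = 78.
Buyers' price falls by P* − Pb = 66 − 56 = 10; sellers' price rises by Ps − P* = 78 − 66 = 12.
So producers capture 12/22 = 6/11 of each unit of subsidy.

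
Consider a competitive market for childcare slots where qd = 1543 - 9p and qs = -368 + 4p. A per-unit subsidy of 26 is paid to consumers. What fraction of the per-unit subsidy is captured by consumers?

Pre-subsidy: 1543 - 9p = -368 + 4p gives p* = 147, q* = 220.
With the rebate, buyers effectively pay pb = ps − 26, where ps is the price sellers receive.
Demand in terms of ps becomes qd = 1543 − 9(ps − 26) = 1777 - 9ps. Setting this equal to supply: 1777 - 9ps = -368 + 4ps, so ps = 165.
Buyers pay pb = 165 − 26 = 139; q' = -368 + 4·165 = 292.
Buyers' price falls by p* − pb = 147 − 139 = 8; sellers' price rises by ps − p* = 165 − 147 = 18.
So consumers capture 8/26 = 4/13 of each unit of subsidy.

Consumer share = 4/13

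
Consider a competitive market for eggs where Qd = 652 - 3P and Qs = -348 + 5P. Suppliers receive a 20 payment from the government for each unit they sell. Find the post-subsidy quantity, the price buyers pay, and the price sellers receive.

Q' = 314.5; buyers pay 112.5; sellers receive 132.5

Pre-subsidy: 652 - 3P = -348 + 5P gives P* = 125, Q* = 277.
With the subsidy, sellers receive Ps = Pb + 20 for each unit, where Pb is the price buyers pay.
Supply in terms of Pb becomes Qs = -348 + 5(Pb + 20) = -248 + 5Pb. Setting this equal to demand: 652 - 3Pb = -248 + 5Pb, so Pb = 112.5.
Sellers receive Ps = 112.5 + 20 = 132.5; Q' = 652 − 3·112.5 = 314.5.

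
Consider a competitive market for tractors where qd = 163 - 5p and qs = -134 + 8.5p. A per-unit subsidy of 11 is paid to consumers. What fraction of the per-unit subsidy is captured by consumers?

Consumer share = 17/27

Pre-subsidy: 163 - 5p = -134 + 8.5p gives p* = 22, q* = 53.
With the rebate, buyers effectively pay pb = ps − 11, where ps is the price sellers receive.
Demand in terms of ps becomes qd = 163 − 5(ps − 11) = 218 - 5ps. Setting this equal to supply: 218 - 5ps = -134 + 8.5ps, so ps = 704/27.
Buyers pay pb = 704/27 − 11 = 407/27; q' = -134 + 8.5·(704/27) = 2366/27.
Buyers' price falls by p* − pb = 22 − 407/27 = 187/27; sellers' price rises by ps − p* = 704/27 − 22 = 110/27.
So consumers capture (187/27)/11 = 17/27 of each unit of subsidy.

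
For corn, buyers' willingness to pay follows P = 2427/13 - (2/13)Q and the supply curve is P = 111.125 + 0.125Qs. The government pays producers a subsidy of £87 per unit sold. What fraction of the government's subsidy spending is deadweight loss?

Pre-subsidy: 2427/13 - (2/13)Q = 111.125 + 0.125Q gives Q* = 271 and P* = 145.
With the subsidy, sellers receive Ps = Pb + 87 for each unit, where Pb is the price buyers pay.
On the curves, Pb = 2427/13 - (2/13)Q and Ps = 111.125 + 0.125Q; the wedge Ps − Pb = 87 gives 111.125 + 0.125Q − (2427/13 - (2/13)Q) = 87, so Q' = 583.
Then Pb = 2427/13 − (2/13)·583 = 97 and Ps = 111.125 + 0.125·583 = 184.
ΔCS = ½(271 + 583)(145 − 97) = 20496; ΔPS = ½(271 + 583)(184 − 145) = 16653.
Government spending = 87 × 583 = 50721.
DWL = ½ × 87 × (583 − 271) = 13572; fraction = 13572 / 50721 = 156/583.

DWL / government spending = 156/583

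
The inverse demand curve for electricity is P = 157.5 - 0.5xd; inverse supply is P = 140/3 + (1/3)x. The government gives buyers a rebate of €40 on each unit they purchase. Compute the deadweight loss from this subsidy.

Pre-subsidy: 157.5 - 0.5x = 140/3 + (1/3)x gives x* = 133 and P* = 91.
With the rebate, buyers effectively pay Pb = Ps − 40, where Ps is the price sellers receive.
On the curves, Pb = 157.5 - 0.5x and Ps = 140/3 + (1/3)x; the wedge Ps − Pb = 40 gives 140/3 + (1/3)x − (157.5 - 0.5x) = 40, so x' = 181.
Then Pb = 157.5 − 0.5·181 = 67 and Ps = 140/3 + (1/3)·181 = 107.
The subsidy expands output by 181 − 133 = 48 past the efficient level; on those units the gap between marginal cost and willingness to pay runs from 0 up to 40.
DWL = ½ × 40 × 48 = 960.

Deadweight loss = €960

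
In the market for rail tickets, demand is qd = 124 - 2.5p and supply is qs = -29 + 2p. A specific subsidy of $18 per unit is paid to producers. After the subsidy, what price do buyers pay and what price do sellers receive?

Buyers pay $26; sellers receive $44

Pre-subsidy: 124 - 2.5p = -29 + 2p gives p* = 34, q* = 39.
With the subsidy, sellers receive ps = pb + 18 for each unit, where pb is the price buyers pay.
Supply in terms of pb becomes qs = -29 + 2(pb + 18) = 7 + 2pb. Setting this equal to demand: 124 - 2.5pb = 7 + 2pb, so pb = 26.
Sellers receive ps = 26 + 18 = 44; q' = 124 − 2.5·26 = 59.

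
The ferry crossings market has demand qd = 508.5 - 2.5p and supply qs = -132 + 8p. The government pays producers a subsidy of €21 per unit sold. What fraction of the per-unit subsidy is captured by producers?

Producer share = 5/21

Pre-subsidy: 508.5 - 2.5p = -132 + 8p gives p* = 61, q* = 356.
With the subsidy, sellers receive ps = pb + 21 for each unit, where pb is the price buyers pay.
Supply in terms of pb becomes qs = -132 + 8(pb + 21) = 36 + 8pb. Setting this equal to demand: 508.5 - 2.5pb = 36 + 8pb, so pb = 45.
Sellers receive ps = 45 + 21 = 66; q' = 508.5 − 2.5·45 = 396.
Buyers' price falls by p* − pb = 61 − 45 = 16; sellers' price rises by ps − p* = 66 − 61 = 5.
So producers capture 5/21 = 5/21 of each unit of subsidy.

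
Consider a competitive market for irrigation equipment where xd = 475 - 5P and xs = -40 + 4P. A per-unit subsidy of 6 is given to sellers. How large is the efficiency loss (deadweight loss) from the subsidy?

Deadweight loss = 40

Pre-subsidy: 475 - 5P = -40 + 4P gives P* = 515/9, x* = 1700/9.
With the subsidy, sellers receive Ps = Pb + 6 for each unit, where Pb is the price buyers pay.
Supply in terms of Pb becomes xs = -40 + 4(Pb + 6) = -16 + 4Pb. Setting this equal to demand: 475 - 5Pb = -16 + 4Pb, so Pb = 491/9.
Sellers receive Ps = 491/9 + 6 = 545/9; x' = 475 − 5·(491/9) = 1820/9.
The subsidy expands output by 1820/9 − 1700/9 = 40/3 past the efficient level; on those units the gap between marginal cost and willingness to pay runs from 0 up to 6.
DWL = ½ × 6 × 40/3 = 40.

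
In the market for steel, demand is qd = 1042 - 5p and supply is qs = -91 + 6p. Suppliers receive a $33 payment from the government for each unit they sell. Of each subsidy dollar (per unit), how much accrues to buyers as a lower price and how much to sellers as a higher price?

Buyers gain $18 per unit; sellers gain $15 per unit

Pre-subsidy: 1042 - 5p = -91 + 6p gives p* = 103, q* = 527.
With the subsidy, sellers receive ps = pb + 33 for each unit, where pb is the price buyers pay.
Supply in terms of pb becomes qs = -91 + 6(pb + 33) = 107 + 6pb. Setting this equal to demand: 1042 - 5pb = 107 + 6pb, so pb = 85.
Sellers receive ps = 85 + 33 = 118; q' = 1042 − 5·85 = 617.
Buyers' price falls by p* − pb = 103 − 85 = 18; sellers' price rises by ps − p* = 118 − 103 = 15.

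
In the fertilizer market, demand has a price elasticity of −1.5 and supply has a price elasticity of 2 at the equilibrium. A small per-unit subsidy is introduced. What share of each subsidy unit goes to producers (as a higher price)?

For a small subsidy around the equilibrium, the benefit split depends on the relative slopes, which at a point are proportional to the elasticities.
Buyer share = εs/(εs + |εd|) = 2/(2 + 1.5) = 4/7; seller share = |εd|/(εs + |εd|) = 3/7.
So producers capture 3/7 of the subsidy.

Producer share = 3/7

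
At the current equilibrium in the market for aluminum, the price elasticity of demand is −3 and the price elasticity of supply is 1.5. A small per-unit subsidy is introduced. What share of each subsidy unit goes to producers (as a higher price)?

For a small subsidy around the equilibrium, the benefit split depends on the relative slopes, which at a point are proportional to the elasticities.
Buyer share = εs/(εs + |εd|) = 1.5/(1.5 + 3) = 1/3; seller share = |εd|/(εs + |εd|) = 2/3.
So producers capture 2/3 of the subsidy.

Producer share = 2/3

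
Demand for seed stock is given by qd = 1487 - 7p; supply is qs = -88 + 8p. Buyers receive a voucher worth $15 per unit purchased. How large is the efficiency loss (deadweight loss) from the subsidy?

Deadweight loss = $420

Pre-subsidy: 1487 - 7p = -88 + 8p gives p* = 105, q* = 752.
With the rebate, buyers effectively pay pb = ps − 15, where ps is the price sellers receive.
Demand in terms of ps becomes qd = 1487 − 7(ps − 15) = 1592 - 7ps. Setting this equal to supply: 1592 - 7ps = -88 + 8ps, so ps = 112.
Buyers pay pb = 112 − 15 = 97; q' = -88 + 8·112 = 808.
The subsidy expands output by 808 − 752 = 56 past the efficient level; on those units the gap between marginal cost and willingness to pay runs from 0 up to 15.
DWL = ½ × 15 × 56 = 420.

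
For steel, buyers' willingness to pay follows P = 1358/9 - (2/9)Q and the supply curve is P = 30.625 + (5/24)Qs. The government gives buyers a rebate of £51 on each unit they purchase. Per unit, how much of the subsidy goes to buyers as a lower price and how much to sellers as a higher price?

Buyers gain 816/31 per unit; sellers gain 765/31 per unit

Pre-subsidy: 1358/9 - (2/9)Q = 30.625 + (5/24)Q gives Q* = 8659/31 and P* = 8260/93.
With the rebate, buyers effectively pay Pb = Ps − 51, where Ps is the price sellers receive.
On the curves, Pb = 1358/9 - (2/9)Q and Ps = 30.625 + (5/24)Q; the wedge Ps − Pb = 51 gives 30.625 + (5/24)Q − (1358/9 - (2/9)Q) = 51, so Q' = 12331/31.
Then Pb = 1358/9 − (2/9)·(12331/31) = 5812/93 and Ps = 30.625 + (5/24)·(12331/31) = 10555/93.
Buyers' price falls by P* − Pb = 8260/93 − 5812/93 = 816/31; sellers' price rises by Ps − P* = 10555/93 − 8260/93 = 765/31.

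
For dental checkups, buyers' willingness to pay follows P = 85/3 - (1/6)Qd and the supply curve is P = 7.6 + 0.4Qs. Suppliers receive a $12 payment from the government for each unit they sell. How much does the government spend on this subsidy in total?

Pre-subsidy: 85/3 - (1/6)Q = 7.6 + 0.4Q gives Q* = 622/17 and P* = 378/17.
With the subsidy, sellers receive Ps = Pb + 12 for each unit, where Pb is the price buyers pay.
On the curves, Pb = 85/3 - (1/6)Q and Ps = 7.6 + 0.4Q; the wedge Ps − Pb = 12 gives 7.6 + 0.4Q − (85/3 - (1/6)Q) = 12, so Q' = 982/17.
Then Pb = 85/3 − (1/6)·(982/17) = 318/17 and Ps = 7.6 + 0.4·(982/17) = 522/17.
Government outlay = subsidy × quantity = 12 × 982/17 = 11784/17.

Government cost = 11784/17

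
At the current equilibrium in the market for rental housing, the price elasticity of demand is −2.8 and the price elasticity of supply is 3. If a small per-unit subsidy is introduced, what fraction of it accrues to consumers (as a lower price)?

For a small subsidy around the equilibrium, the benefit split depends on the relative slopes, which at a point are proportional to the elasticities.
Buyer share = εs/(εs + |εd|) = 3/(3 + 2.8) = 15/29; seller share = |εd|/(εs + |εd|) = 14/29.

Consumer share = 15/29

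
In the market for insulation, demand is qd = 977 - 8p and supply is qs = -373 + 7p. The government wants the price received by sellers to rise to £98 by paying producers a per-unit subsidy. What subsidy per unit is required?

Required subsidy s = £15 per unit

At a seller price of 98, quantity supplied is -373 + 7·98 = 313.
Buyers absorb 313 only when they pay pb with 977 − 8·pb = 313, i.e. pb = 83.
s = ps − pb = 98 − 83 = 15.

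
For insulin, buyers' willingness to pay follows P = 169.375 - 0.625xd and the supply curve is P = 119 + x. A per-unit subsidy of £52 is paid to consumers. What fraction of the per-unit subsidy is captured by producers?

Pre-subsidy: 169.375 - 0.625x = 119 + x gives x* = 31 and P* = 150.
With the rebate, buyers effectively pay Pb = Ps − 52, where Ps is the price sellers receive.
On the curves, Pb = 169.375 - 0.625x and Ps = 119 + x; the wedge Ps − Pb = 52 gives 119 + x − (169.375 - 0.625x) = 52, so x' = 63.
Then Pb = 169.375 − 0.625·63 = 130 and Ps = 119 + 1·63 = 182.
Buyers' price falls by P* − Pb = 150 − 130 = 20; sellers' price rises by Ps − P* = 182 − 150 = 32.
So producers capture 32/52 = 8/13 of each unit of subsidy.

Producer share = 8/13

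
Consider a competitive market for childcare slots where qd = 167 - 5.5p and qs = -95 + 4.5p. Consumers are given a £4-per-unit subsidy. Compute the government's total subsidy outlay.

Government cost = £131.2

Pre-subsidy: 167 - 5.5p = -95 + 4.5p gives p* = 26.2, q* = 22.9.
With the rebate, buyers effectively pay pb = ps − 4, where ps is the price sellers receive.
Demand in terms of ps becomes qd = 167 − 5.5(ps − 4) = 189 - 5.5ps. Setting this equal to supply: 189 - 5.5ps = -95 + 4.5ps, so ps = 28.4.
Buyers pay pb = 28.4 − 4 = 24.4; q' = -95 + 4.5·28.4 = 32.8.
Government outlay = subsidy × quantity = 4 × 32.8 = 131.2.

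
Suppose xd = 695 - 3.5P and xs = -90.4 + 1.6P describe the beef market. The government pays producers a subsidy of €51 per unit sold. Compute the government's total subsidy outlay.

Government cost = €10812

Pre-subsidy: 695 - 3.5P = -90.4 + 1.6P gives P* = 154, x* = 156.
With the subsidy, sellers receive Ps = Pb + 51 for each unit, where Pb is the price buyers pay.
Supply in terms of Pb becomes xs = -90.4 + 1.6(Pb + 51) = -8.8 + 1.6Pb. Setting this equal to demand: 695 - 3.5Pb = -8.8 + 1.6Pb, so Pb = 138.
Sellers receive Ps = 138 + 51 = 189; x' = 695 − 3.5·138 = 212.
Government outlay = subsidy × quantity = 51 × 212 = 10812.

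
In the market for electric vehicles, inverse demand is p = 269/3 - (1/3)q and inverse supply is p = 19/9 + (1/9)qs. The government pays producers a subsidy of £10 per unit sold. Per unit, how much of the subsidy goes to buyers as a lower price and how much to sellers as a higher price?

Buyers gain £7.5 per unit; sellers gain £2.5 per unit

Pre-subsidy: 269/3 - (1/3)q = 19/9 + (1/9)q gives q* = 197 and p* = 24.
With the subsidy, sellers receive ps = pb + 10 for each unit, where pb is the price buyers pay.
On the curves, pb = 269/3 - (1/3)q and ps = 19/9 + (1/9)q; the wedge ps − pb = 10 gives 19/9 + (1/9)q − (269/3 - (1/3)q) = 10, so q' = 219.5.
Then pb = 269/3 − (1/3)·219.5 = 16.5 and ps = 19/9 + (1/9)·219.5 = 26.5.
Buyers' price falls by p* − pb = 24 − 16.5 = 7.5; sellers' price rises by ps − p* = 26.5 − 24 = 2.5.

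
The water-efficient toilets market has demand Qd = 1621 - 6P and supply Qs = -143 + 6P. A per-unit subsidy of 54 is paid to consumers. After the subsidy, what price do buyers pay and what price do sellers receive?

Buyers pay 120; sellers receive 174

Pre-subsidy: 1621 - 6P = -143 + 6P gives P* = 147, Q* = 739.
With the rebate, buyers effectively pay Pb = Ps − 54, where Ps is the price sellers receive.
Demand in terms of Ps becomes Qd = 1621 − 6(Ps − 54) = 1945 - 6Ps. Setting this equal to supply: 1945 - 6Ps = -143 + 6Ps, so Ps = 174.
Buyers pay Pb = 174 − 54 = 120; Q' = -143 + 6·174 = 901.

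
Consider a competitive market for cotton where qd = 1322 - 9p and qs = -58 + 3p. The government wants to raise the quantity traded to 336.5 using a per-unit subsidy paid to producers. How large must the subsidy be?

Required subsidy s = 22 per unit

At q = 336.5, invert demand for the buyer price: pb = (1322 − 336.5)/9 = 109.5; invert supply for the seller price: ps = (336.5 − (-58))/3 = 131.5.
The subsidy must fill the gap: s = ps − pb = 131.5 − 109.5 = 22.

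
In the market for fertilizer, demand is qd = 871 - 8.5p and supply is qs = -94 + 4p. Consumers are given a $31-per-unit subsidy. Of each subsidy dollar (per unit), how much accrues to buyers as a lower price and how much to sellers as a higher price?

Pre-subsidy: 871 - 8.5p = -94 + 4p gives p* = 77.2, q* = 214.8.
With the rebate, buyers effectively pay pb = ps − 31, where ps is the price sellers receive.
Demand in terms of ps becomes qd = 871 − 8.5(ps − 31) = 1134.5 - 8.5ps. Setting this equal to supply: 1134.5 - 8.5ps = -94 + 4ps, so ps = 98.28.
Buyers pay pb = 98.28 − 31 = 67.28; q' = -94 + 4·98.28 = 299.12.
Buyers' price falls by p* − pb = 77.2 − 67.28 = 9.92; sellers' price rises by ps − p* = 98.28 − 77.2 = 21.08.

Buyers gain $9.92 per unit; sellers gain $21.08 per unit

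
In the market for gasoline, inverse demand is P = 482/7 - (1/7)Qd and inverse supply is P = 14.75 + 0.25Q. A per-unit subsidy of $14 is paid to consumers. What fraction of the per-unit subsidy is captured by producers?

Pre-subsidy: 482/7 - (1/7)Q = 14.75 + 0.25Q gives Q* = 1515/11 and P* = 541/11.
With the rebate, buyers effectively pay Pb = Ps − 14, where Ps is the price sellers receive.
On the curves, Pb = 482/7 - (1/7)Q and Ps = 14.75 + 0.25Q; the wedge Ps − Pb = 14 gives 14.75 + 0.25Q − (482/7 - (1/7)Q) = 14, so Q' = 1907/11.
Then Pb = 482/7 − (1/7)·(1907/11) = 485/11 and Ps = 14.75 + 0.25·(1907/11) = 639/11.
Buyers' price falls by P* − Pb = 541/11 − 485/11 = 56/11; sellers' price rises by Ps − P* = 639/11 − 541/11 = 98/11.
So producers capture (98/11)/14 = 7/11 of each unit of subsidy.

Producer share = 7/11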